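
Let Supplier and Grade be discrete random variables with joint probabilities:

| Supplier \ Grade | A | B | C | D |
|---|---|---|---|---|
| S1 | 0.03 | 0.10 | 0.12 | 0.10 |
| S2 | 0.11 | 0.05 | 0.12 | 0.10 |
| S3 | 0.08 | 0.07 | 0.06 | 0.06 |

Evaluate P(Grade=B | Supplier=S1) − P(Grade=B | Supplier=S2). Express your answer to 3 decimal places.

P(Supplier=S1) = 0.03 + 0.10 + 0.12 + 0.10 = 0.35; P(Grade=B | Supplier=S1) = 0.10/0.35 = 0.2857.
P(Supplier=S2) = 0.11 + 0.05 + 0.12 + 0.10 = 0.38; P(Grade=B | Supplier=S2) = 0.05/0.38 = 0.1316.
Difference = 0.154.

0.154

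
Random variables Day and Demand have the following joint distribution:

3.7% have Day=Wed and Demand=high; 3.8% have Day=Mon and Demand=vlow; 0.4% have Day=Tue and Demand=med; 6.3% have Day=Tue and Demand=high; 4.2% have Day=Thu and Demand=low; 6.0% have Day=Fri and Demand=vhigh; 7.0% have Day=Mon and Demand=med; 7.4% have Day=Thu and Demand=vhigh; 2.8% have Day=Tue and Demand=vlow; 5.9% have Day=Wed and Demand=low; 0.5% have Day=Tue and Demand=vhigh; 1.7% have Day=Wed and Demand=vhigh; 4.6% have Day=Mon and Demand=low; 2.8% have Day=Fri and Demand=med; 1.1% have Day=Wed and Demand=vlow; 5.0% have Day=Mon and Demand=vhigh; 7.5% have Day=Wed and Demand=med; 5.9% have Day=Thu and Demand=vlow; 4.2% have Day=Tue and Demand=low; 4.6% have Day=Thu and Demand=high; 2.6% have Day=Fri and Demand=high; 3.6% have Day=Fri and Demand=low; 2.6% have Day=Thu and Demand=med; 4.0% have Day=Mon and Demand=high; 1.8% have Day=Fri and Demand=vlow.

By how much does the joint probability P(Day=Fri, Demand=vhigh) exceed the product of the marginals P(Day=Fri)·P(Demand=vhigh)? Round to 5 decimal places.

0.02539

P(Day=Fri) = 0.018 + 0.036 + 0.028 + 0.026 + 0.060 = 0.168.
P(Demand=vhigh) = 0.050 + 0.005 + 0.017 + 0.074 + 0.060 = 0.206.
P(Day=Fri, Demand=vhigh) − P(Day=Fri)P(Demand=vhigh) = 0.060 − 0.168×0.206 = 0.02539.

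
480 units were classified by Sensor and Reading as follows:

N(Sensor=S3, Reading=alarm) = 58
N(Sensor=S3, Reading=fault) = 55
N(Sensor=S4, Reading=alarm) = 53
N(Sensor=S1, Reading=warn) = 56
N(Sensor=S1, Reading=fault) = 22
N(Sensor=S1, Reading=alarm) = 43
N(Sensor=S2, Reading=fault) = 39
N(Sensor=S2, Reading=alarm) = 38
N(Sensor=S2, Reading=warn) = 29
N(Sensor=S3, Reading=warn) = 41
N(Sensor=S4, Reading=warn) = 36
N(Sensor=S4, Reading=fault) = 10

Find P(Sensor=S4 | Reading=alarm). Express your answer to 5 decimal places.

Total with Reading=alarm: 43 + 38 + 58 + 53 = 192.
P(Sensor=S4 | Reading=alarm) = 53/192 = 0.27604.

0.27604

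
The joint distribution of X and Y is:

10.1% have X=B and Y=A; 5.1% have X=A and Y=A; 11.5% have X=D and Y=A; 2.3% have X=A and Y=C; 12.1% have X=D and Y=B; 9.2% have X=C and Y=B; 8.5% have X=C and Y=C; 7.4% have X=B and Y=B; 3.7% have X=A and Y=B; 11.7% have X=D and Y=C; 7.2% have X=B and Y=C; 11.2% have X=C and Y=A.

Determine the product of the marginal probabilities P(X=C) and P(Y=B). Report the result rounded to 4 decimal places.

P(X=C) = 0.112 + 0.092 + 0.085 = 0.289.
P(Y=B) = 0.037 + 0.074 + 0.092 + 0.121 = 0.324.
Product: 0.289 × 0.324 = 0.0936.

0.0936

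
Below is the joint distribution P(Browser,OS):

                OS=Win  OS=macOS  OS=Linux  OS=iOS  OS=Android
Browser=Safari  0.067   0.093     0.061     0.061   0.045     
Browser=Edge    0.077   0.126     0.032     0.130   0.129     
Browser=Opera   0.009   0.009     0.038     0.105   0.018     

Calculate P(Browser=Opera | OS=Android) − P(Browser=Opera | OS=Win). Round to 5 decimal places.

0.03493

P(OS=Android) = 0.045 + 0.129 + 0.018 = 0.192; P(Browser=Opera | OS=Android) = 0.018/0.192 = 0.093750.
P(OS=Win) = 0.067 + 0.077 + 0.009 = 0.153; P(Browser=Opera | OS=Win) = 0.009/0.153 = 0.058824.
Difference = 0.03493.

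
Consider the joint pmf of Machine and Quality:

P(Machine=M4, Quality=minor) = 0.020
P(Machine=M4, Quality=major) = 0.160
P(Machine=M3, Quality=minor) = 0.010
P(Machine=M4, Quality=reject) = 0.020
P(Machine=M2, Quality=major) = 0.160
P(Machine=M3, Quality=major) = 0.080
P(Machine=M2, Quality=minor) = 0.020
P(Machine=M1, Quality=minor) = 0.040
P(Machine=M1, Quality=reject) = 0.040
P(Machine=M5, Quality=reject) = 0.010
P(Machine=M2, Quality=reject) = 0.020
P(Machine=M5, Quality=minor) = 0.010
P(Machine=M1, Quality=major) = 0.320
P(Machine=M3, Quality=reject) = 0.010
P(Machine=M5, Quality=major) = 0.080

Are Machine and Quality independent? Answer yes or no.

yes

Every cell satisfies P(Machine,Quality) = P(Machine)·P(Quality). For instance P(Machine=M2) = 0.200, P(Quality=major) = 0.800, and 0.200×0.800 = 0.160 matches the joint entry. So Machine and Quality are independent.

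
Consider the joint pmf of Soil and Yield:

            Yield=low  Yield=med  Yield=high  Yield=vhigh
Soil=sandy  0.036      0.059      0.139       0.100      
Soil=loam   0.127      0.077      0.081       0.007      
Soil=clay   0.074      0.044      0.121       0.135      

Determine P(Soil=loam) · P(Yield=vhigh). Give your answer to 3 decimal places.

P(Soil=loam) = 0.127 + 0.077 + 0.081 + 0.007 = 0.292.
P(Yield=vhigh) = 0.100 + 0.007 + 0.135 = 0.242.
Product: 0.292 × 0.242 = 0.071.

0.071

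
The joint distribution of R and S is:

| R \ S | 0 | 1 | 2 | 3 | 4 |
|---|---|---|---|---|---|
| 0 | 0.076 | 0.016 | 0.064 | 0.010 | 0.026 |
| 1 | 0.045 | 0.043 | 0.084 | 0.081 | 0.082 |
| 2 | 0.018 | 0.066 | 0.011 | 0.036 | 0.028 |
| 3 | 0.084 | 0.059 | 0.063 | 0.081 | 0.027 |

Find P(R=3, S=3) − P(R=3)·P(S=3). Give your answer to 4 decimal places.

0.0157

P(R=3) = 0.084 + 0.059 + 0.063 + 0.081 + 0.027 = 0.314.
P(S=3) = 0.010 + 0.081 + 0.036 + 0.081 = 0.208.
P(R=3, S=3) − P(R=3)P(S=3) = 0.081 − 0.314×0.208 = 0.0157.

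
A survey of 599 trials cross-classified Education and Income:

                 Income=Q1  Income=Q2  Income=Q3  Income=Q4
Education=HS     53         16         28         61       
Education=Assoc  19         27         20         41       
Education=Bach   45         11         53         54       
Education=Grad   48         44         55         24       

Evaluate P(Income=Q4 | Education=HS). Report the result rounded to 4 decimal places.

0.3861

Total with Education=HS: 53 + 16 + 28 + 61 = 158.
P(Income=Q4 | Education=HS) = 61/158 = 0.3861.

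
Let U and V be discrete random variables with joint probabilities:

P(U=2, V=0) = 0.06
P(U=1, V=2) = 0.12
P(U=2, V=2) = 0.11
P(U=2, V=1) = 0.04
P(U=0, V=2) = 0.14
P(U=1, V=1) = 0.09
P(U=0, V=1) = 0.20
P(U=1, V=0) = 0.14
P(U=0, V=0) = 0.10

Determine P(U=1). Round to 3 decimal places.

0.350

P(U=1) = 0.14 + 0.09 + 0.12 = 0.35.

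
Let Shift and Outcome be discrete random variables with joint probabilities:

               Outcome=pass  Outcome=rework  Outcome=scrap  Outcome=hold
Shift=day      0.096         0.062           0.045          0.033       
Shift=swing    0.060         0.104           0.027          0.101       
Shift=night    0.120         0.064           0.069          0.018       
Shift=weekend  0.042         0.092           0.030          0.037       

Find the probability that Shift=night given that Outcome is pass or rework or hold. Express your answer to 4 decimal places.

0.2437

P(Outcome=pass) = 0.096 + 0.060 + 0.120 + 0.042 = 0.318.
P(Outcome=rework) = 0.062 + 0.104 + 0.064 + 0.092 = 0.322.
P(Outcome=hold) = 0.033 + 0.101 + 0.018 + 0.037 = 0.189.
P(Outcome ∈ {pass, rework, hold}) = 0.318 + 0.322 + 0.189 = 0.829; P(Shift=night, Outcome ∈ {pass, rework, hold}) = 0.120 + 0.064 + 0.018 = 0.202.
P(Shift=night | Outcome ∈ {pass, rework, hold}) = 0.202/0.829 = 0.2437.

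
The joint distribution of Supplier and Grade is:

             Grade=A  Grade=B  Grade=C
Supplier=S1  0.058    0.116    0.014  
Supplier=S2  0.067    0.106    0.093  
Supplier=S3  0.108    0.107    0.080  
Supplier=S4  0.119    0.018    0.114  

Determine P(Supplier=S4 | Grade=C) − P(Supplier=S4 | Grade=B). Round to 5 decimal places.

P(Grade=C) = 0.014 + 0.093 + 0.080 + 0.114 = 0.301; P(Supplier=S4 | Grade=C) = 0.114/0.301 = 0.378738.
P(Grade=B) = 0.116 + 0.106 + 0.107 + 0.018 = 0.347; P(Supplier=S4 | Grade=B) = 0.018/0.347 = 0.051873.
Difference = 0.32686.

0.32686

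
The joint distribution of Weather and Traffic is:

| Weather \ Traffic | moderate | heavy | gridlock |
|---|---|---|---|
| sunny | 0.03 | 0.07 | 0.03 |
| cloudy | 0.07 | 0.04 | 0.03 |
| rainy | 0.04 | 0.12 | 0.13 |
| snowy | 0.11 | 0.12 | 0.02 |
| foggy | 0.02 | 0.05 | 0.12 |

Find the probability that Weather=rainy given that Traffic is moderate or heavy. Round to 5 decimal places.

0.23881

P(Traffic=moderate) = 0.03 + 0.07 + 0.04 + 0.11 + 0.02 = 0.27.
P(Traffic=heavy) = 0.07 + 0.04 + 0.12 + 0.12 + 0.05 = 0.40.
P(Traffic ∈ {moderate, heavy}) = 0.27 + 0.40 = 0.67; P(Weather=rainy, Traffic ∈ {moderate, heavy}) = 0.04 + 0.12 = 0.16.
P(Weather=rainy | Traffic ∈ {moderate, heavy}) = 0.16/0.67 = 0.23881.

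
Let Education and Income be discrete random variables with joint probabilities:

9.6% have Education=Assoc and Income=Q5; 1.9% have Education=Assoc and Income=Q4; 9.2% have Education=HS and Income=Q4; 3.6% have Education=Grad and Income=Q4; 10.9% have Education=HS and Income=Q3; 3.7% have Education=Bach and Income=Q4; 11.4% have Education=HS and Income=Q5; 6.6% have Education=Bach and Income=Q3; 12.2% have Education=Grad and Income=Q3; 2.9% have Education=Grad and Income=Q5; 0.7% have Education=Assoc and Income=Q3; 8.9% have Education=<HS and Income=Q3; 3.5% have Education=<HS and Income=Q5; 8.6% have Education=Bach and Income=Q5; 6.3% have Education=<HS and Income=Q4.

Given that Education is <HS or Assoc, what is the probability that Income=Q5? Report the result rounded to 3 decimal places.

0.424

P(Education=<HS) = 0.089 + 0.063 + 0.035 = 0.187.
P(Education=Assoc) = 0.007 + 0.019 + 0.096 = 0.122.
P(Education ∈ {<HS, Assoc}) = 0.187 + 0.122 = 0.309; P(Income=Q5, Education ∈ {<HS, Assoc}) = 0.035 + 0.096 = 0.131.
P(Income=Q5 | Education ∈ {<HS, Assoc}) = 0.131/0.309 = 0.424.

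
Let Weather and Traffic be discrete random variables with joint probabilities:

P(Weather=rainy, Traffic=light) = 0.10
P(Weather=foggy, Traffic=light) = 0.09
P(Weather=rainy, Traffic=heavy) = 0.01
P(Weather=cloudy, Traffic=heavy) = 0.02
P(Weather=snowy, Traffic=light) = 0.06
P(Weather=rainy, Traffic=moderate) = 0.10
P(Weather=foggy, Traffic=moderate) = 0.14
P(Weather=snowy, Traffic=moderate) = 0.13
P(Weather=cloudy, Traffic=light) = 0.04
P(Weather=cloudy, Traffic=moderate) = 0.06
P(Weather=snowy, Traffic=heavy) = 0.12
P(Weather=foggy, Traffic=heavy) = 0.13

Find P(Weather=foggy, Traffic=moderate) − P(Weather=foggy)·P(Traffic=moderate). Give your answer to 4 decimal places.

-0.0148

P(Weather=foggy) = 0.09 + 0.14 + 0.13 = 0.36.
P(Traffic=moderate) = 0.06 + 0.10 + 0.13 + 0.14 = 0.43.
P(Weather=foggy, Traffic=moderate) − P(Weather=foggy)P(Traffic=moderate) = 0.14 − 0.36×0.43 = -0.0148.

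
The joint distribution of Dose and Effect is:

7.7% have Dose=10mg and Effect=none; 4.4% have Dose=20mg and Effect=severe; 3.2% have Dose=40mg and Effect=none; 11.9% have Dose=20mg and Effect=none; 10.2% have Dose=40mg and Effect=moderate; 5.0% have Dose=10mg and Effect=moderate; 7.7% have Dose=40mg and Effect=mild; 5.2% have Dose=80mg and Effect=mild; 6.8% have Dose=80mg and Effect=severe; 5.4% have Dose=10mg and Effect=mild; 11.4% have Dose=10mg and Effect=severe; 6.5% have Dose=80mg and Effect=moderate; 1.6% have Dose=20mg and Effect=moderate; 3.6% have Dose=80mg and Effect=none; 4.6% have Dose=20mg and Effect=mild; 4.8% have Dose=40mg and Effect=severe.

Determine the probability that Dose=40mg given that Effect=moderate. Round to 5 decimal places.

0.43777

P(Effect=moderate) = 0.050 + 0.016 + 0.102 + 0.065 = 0.233.
P(Dose=40mg | Effect=moderate) = 0.102/0.233 = 0.43777.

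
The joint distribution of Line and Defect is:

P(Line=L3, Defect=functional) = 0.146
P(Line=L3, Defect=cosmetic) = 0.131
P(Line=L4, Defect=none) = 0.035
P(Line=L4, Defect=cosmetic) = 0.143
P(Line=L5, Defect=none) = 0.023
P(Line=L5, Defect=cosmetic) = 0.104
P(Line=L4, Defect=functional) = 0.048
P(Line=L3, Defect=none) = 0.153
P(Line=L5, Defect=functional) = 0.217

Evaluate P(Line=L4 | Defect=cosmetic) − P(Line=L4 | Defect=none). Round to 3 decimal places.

P(Defect=cosmetic) = 0.131 + 0.143 + 0.104 = 0.378; P(Line=L4 | Defect=cosmetic) = 0.143/0.378 = 0.3783.
P(Defect=none) = 0.153 + 0.035 + 0.023 = 0.211; P(Line=L4 | Defect=none) = 0.035/0.211 = 0.1659.
Difference = 0.212.

0.212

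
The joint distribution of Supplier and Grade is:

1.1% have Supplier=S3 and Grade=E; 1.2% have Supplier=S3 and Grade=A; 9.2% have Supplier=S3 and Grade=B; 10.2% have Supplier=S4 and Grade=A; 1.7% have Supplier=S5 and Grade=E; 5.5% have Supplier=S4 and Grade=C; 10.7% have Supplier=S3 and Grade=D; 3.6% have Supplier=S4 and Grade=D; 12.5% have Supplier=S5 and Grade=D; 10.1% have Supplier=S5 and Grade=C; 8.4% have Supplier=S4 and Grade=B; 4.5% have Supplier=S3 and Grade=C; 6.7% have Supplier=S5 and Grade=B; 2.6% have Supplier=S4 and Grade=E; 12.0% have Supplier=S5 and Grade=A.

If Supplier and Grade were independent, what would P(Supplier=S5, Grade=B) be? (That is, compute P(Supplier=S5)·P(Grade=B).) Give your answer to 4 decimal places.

0.1045

P(Supplier=S5) = 0.120 + 0.067 + 0.101 + 0.125 + 0.017 = 0.430.
P(Grade=B) = 0.092 + 0.084 + 0.067 = 0.243.
Product: 0.430 × 0.243 = 0.1045.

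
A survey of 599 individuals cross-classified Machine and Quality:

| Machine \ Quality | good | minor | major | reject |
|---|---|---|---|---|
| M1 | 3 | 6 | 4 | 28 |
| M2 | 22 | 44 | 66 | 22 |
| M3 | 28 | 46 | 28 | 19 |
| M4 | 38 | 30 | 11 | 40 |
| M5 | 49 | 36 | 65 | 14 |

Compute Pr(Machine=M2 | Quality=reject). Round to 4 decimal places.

Total with Quality=reject: 28 + 22 + 19 + 40 + 14 = 123.
P(Machine=M2 | Quality=reject) = 22/123 = 0.1789.

0.1789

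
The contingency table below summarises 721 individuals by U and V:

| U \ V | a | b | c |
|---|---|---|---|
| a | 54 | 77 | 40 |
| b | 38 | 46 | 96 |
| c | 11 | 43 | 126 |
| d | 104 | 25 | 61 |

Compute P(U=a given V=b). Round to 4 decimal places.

Total with V=b: 77 + 46 + 43 + 25 = 191.
P(U=a | V=b) = 77/191 = 0.4031.

0.4031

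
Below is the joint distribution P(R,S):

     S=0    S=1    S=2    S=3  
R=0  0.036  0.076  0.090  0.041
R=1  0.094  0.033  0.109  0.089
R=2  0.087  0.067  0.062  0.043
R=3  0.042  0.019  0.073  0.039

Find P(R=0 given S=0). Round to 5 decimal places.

0.13900

P(S=0) = 0.036 + 0.094 + 0.087 + 0.042 = 0.259.
P(R=0 | S=0) = 0.036/0.259 = 0.13900.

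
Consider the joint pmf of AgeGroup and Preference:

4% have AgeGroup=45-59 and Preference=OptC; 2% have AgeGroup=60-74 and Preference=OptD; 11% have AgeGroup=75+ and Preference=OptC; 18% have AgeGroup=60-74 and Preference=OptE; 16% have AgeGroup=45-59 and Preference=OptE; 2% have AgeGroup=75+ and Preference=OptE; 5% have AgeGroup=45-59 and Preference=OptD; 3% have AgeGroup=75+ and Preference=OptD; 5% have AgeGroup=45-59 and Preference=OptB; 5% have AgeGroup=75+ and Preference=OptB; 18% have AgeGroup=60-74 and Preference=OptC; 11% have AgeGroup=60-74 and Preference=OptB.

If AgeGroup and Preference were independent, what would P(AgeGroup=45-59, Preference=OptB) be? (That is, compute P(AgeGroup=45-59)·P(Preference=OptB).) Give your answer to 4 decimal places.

0.0630

P(AgeGroup=45-59) = 0.05 + 0.04 + 0.05 + 0.16 = 0.30.
P(Preference=OptB) = 0.05 + 0.11 + 0.05 = 0.21.
Product: 0.30 × 0.21 = 0.0630.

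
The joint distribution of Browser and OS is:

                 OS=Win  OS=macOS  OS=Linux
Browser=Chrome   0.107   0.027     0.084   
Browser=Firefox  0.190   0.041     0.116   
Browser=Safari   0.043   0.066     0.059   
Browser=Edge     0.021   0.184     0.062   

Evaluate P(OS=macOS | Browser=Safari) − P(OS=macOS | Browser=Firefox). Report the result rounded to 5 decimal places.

0.27470

P(Browser=Safari) = 0.043 + 0.066 + 0.059 = 0.168; P(OS=macOS | Browser=Safari) = 0.066/0.168 = 0.392857.
P(Browser=Firefox) = 0.190 + 0.041 + 0.116 = 0.347; P(OS=macOS | Browser=Firefox) = 0.041/0.347 = 0.118156.
Difference = 0.27470.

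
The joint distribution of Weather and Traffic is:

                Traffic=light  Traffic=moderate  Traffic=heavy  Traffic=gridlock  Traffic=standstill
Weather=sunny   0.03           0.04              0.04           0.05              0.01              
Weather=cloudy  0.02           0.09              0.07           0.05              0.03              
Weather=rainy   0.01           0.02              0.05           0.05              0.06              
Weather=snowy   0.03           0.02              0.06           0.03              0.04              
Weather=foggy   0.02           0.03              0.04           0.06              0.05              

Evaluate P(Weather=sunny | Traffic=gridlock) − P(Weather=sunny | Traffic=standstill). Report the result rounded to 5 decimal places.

0.15570

P(Traffic=gridlock) = 0.05 + 0.05 + 0.05 + 0.03 + 0.06 = 0.24; P(Weather=sunny | Traffic=gridlock) = 0.05/0.24 = 0.208333.
P(Traffic=standstill) = 0.01 + 0.03 + 0.06 + 0.04 + 0.05 = 0.19; P(Weather=sunny | Traffic=standstill) = 0.01/0.19 = 0.052632.
Difference = 0.15570.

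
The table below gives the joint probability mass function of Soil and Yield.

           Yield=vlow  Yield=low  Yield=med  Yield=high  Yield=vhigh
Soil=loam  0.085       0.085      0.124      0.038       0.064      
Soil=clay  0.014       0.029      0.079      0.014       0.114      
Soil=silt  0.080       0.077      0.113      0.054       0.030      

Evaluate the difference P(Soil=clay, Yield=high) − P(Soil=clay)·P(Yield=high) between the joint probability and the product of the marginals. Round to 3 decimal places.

-0.013

P(Soil=clay) = 0.014 + 0.029 + 0.079 + 0.014 + 0.114 = 0.250.
P(Yield=high) = 0.038 + 0.014 + 0.054 = 0.106.
P(Soil=clay, Yield=high) − P(Soil=clay)P(Yield=high) = 0.014 − 0.250×0.106 = -0.013.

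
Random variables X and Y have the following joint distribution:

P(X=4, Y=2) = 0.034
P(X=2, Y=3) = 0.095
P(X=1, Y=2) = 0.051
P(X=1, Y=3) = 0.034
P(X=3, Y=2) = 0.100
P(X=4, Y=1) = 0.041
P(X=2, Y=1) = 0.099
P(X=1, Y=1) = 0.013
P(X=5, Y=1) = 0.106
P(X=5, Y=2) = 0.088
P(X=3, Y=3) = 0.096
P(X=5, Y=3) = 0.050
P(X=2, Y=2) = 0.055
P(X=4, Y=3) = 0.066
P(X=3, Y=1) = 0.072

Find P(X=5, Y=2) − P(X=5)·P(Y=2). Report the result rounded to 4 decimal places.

0.0080

P(X=5) = 0.106 + 0.088 + 0.050 = 0.244.
P(Y=2) = 0.051 + 0.055 + 0.100 + 0.034 + 0.088 = 0.328.
P(X=5, Y=2) − P(X=5)P(Y=2) = 0.088 − 0.244×0.328 = 0.0080.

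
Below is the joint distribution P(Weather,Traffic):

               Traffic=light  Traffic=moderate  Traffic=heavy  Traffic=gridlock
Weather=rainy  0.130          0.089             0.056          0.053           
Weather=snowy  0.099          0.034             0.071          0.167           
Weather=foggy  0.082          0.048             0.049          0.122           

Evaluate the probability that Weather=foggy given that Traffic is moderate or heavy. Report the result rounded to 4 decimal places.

0.2795

P(Traffic=moderate) = 0.089 + 0.034 + 0.048 = 0.171.
P(Traffic=heavy) = 0.056 + 0.071 + 0.049 = 0.176.
P(Traffic ∈ {moderate, heavy}) = 0.171 + 0.176 = 0.347; P(Weather=foggy, Traffic ∈ {moderate, heavy}) = 0.048 + 0.049 = 0.097.
P(Weather=foggy | Traffic ∈ {moderate, heavy}) = 0.097/0.347 = 0.2795.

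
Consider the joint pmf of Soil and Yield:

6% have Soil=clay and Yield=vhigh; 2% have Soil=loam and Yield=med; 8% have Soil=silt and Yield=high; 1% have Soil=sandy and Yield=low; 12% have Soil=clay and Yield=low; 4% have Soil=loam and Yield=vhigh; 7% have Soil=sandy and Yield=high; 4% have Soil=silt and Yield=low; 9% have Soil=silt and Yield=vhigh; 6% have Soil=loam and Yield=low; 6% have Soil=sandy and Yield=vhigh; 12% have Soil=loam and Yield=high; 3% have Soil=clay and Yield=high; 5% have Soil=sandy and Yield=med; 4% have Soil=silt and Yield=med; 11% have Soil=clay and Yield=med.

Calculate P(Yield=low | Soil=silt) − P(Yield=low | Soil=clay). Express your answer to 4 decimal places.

P(Soil=silt) = 0.04 + 0.04 + 0.08 + 0.09 = 0.25; P(Yield=low | Soil=silt) = 0.04/0.25 = 0.16000.
P(Soil=clay) = 0.12 + 0.11 + 0.03 + 0.06 = 0.32; P(Yield=low | Soil=clay) = 0.12/0.32 = 0.37500.
Difference = -0.2150.

-0.2150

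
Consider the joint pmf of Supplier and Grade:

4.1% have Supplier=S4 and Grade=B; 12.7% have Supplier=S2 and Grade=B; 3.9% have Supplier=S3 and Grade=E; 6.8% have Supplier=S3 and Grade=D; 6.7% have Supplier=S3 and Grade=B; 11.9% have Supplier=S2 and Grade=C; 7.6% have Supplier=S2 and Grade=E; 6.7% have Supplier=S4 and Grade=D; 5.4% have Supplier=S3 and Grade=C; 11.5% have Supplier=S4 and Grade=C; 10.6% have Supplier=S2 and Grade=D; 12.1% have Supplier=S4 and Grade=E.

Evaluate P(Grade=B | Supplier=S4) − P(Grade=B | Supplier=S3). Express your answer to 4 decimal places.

P(Supplier=S4) = 0.041 + 0.115 + 0.067 + 0.121 = 0.344; P(Grade=B | Supplier=S4) = 0.041/0.344 = 0.11919.
P(Supplier=S3) = 0.067 + 0.054 + 0.068 + 0.039 = 0.228; P(Grade=B | Supplier=S3) = 0.067/0.228 = 0.29386.
Difference = -0.1747.

-0.1747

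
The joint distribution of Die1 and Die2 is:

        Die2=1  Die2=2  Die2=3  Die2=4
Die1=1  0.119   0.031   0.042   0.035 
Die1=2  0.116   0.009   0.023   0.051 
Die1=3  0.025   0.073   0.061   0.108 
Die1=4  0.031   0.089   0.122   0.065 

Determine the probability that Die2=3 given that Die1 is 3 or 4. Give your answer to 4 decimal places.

P(Die1=3) = 0.025 + 0.073 + 0.061 + 0.108 = 0.267.
P(Die1=4) = 0.031 + 0.089 + 0.122 + 0.065 = 0.307.
P(Die1 ∈ {3, 4}) = 0.267 + 0.307 = 0.574; P(Die2=3, Die1 ∈ {3, 4}) = 0.061 + 0.122 = 0.183.
P(Die2=3 | Die1 ∈ {3, 4}) = 0.183/0.574 = 0.3188.

0.3188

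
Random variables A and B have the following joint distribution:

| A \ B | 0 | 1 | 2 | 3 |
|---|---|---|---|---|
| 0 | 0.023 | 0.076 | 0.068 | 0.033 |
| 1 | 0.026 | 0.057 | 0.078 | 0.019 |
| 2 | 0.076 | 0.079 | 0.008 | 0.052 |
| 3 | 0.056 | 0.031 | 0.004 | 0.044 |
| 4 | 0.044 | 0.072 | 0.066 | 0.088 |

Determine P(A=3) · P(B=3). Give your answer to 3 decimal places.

P(A=3) = 0.056 + 0.031 + 0.004 + 0.044 = 0.135.
P(B=3) = 0.033 + 0.019 + 0.052 + 0.044 + 0.088 = 0.236.
Product: 0.135 × 0.236 = 0.032.

0.032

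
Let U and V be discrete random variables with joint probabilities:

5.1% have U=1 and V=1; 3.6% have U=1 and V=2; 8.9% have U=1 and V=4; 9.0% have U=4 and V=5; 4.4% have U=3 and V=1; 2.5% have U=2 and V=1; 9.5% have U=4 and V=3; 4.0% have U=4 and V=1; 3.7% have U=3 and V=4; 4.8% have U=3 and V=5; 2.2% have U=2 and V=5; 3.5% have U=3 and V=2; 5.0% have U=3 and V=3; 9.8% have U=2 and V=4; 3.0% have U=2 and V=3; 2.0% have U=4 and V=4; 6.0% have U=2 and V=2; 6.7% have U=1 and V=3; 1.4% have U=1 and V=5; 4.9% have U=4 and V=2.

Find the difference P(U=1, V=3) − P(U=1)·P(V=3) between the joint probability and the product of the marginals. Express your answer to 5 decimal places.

P(U=1) = 0.051 + 0.036 + 0.067 + 0.089 + 0.014 = 0.257.
P(V=3) = 0.067 + 0.030 + 0.050 + 0.095 = 0.242.
P(U=1, V=3) − P(U=1)P(V=3) = 0.067 − 0.257×0.242 = 0.00481.

0.00481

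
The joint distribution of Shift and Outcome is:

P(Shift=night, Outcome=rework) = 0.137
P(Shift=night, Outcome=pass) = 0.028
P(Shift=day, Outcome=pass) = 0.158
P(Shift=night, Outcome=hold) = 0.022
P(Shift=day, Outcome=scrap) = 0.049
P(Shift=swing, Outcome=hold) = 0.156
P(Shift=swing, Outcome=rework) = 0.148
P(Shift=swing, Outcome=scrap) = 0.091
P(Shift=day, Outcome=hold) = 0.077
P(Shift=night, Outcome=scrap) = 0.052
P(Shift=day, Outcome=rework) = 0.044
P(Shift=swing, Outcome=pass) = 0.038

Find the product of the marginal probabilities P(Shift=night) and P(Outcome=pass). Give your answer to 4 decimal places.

P(Shift=night) = 0.028 + 0.137 + 0.052 + 0.022 = 0.239.
P(Outcome=pass) = 0.158 + 0.038 + 0.028 = 0.224.
Product: 0.239 × 0.224 = 0.0535.

0.0535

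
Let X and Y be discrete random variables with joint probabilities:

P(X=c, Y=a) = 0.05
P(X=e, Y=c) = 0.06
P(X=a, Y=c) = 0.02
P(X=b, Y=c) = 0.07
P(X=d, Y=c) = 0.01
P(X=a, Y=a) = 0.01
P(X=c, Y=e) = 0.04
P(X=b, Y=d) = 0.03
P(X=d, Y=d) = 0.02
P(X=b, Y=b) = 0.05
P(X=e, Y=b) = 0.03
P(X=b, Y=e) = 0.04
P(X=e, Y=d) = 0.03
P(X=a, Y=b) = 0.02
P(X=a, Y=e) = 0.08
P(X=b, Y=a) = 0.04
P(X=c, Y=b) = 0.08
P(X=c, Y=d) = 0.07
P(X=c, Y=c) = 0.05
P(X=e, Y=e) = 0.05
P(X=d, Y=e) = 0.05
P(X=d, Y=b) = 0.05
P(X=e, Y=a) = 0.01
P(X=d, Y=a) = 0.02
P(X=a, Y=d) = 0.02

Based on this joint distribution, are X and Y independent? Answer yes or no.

no

P(X=a) = 0.15 and P(Y=e) = 0.26, so their product is 0.0390, but P(X=a, Y=e) = 0.08. Since these differ, X and Y are not independent.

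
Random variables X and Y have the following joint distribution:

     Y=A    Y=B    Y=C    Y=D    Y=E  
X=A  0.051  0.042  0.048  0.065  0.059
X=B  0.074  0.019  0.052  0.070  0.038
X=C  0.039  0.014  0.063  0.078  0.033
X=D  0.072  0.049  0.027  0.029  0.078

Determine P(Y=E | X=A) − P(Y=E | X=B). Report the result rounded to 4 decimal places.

P(X=A) = 0.051 + 0.042 + 0.048 + 0.065 + 0.059 = 0.265; P(Y=E | X=A) = 0.059/0.265 = 0.22264.
P(X=B) = 0.074 + 0.019 + 0.052 + 0.070 + 0.038 = 0.253; P(Y=E | X=B) = 0.038/0.253 = 0.15020.
Difference = 0.0724.

0.0724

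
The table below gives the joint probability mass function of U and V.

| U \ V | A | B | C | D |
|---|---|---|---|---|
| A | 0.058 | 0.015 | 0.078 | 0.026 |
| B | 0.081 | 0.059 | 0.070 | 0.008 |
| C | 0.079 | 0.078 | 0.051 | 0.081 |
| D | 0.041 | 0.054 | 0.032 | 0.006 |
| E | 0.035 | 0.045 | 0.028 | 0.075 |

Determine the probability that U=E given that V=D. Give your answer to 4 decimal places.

P(V=D) = 0.026 + 0.008 + 0.081 + 0.006 + 0.075 = 0.196.
P(U=E | V=D) = 0.075/0.196 = 0.3827.

0.3827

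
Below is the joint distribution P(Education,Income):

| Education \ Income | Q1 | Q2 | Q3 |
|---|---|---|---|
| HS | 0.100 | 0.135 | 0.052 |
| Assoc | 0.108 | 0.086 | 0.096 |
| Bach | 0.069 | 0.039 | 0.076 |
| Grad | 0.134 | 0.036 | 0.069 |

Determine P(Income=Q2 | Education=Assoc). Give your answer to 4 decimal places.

P(Education=Assoc) = 0.108 + 0.086 + 0.096 = 0.290.
P(Income=Q2 | Education=Assoc) = 0.086/0.290 = 0.2966.

0.2966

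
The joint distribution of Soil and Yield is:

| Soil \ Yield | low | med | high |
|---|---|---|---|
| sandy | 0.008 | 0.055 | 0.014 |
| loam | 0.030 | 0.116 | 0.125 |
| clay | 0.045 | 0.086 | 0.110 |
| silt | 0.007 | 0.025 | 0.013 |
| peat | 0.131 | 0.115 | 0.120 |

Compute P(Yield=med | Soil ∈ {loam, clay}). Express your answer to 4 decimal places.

P(Soil=loam) = 0.030 + 0.116 + 0.125 = 0.271.
P(Soil=clay) = 0.045 + 0.086 + 0.110 = 0.241.
P(Soil ∈ {loam, clay}) = 0.271 + 0.241 = 0.512; P(Yield=med, Soil ∈ {loam, clay}) = 0.116 + 0.086 = 0.202.
P(Yield=med | Soil ∈ {loam, clay}) = 0.202/0.512 = 0.3945.

0.3945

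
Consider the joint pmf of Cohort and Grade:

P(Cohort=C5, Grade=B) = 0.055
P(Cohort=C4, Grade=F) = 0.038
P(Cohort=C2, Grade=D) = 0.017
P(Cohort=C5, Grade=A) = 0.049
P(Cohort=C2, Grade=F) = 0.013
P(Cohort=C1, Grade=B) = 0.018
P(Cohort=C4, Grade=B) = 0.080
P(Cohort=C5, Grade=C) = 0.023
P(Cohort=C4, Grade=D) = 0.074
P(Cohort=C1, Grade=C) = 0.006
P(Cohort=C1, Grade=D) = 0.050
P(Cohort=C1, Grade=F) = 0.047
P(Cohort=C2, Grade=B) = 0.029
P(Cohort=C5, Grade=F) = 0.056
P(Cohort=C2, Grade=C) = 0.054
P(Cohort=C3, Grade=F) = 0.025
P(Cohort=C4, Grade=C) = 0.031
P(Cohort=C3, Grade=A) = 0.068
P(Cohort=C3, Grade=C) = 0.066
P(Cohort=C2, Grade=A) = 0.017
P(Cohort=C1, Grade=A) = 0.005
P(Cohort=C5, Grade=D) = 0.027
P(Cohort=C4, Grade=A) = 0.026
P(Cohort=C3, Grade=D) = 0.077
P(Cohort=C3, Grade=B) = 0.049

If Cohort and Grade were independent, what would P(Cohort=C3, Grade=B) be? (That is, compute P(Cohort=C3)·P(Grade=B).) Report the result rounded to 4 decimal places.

P(Cohort=C3) = 0.068 + 0.049 + 0.066 + 0.077 + 0.025 = 0.285.
P(Grade=B) = 0.018 + 0.029 + 0.049 + 0.080 + 0.055 = 0.231.
Product: 0.285 × 0.231 = 0.0658.

0.0658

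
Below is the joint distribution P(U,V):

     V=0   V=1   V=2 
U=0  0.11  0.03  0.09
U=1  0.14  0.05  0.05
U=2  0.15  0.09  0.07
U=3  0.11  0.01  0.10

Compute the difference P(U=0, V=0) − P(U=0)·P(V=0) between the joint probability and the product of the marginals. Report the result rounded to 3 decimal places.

-0.007

P(U=0) = 0.11 + 0.03 + 0.09 = 0.23.
P(V=0) = 0.11 + 0.14 + 0.15 + 0.11 = 0.51.
P(U=0, V=0) − P(U=0)P(V=0) = 0.11 − 0.23×0.51 = -0.007.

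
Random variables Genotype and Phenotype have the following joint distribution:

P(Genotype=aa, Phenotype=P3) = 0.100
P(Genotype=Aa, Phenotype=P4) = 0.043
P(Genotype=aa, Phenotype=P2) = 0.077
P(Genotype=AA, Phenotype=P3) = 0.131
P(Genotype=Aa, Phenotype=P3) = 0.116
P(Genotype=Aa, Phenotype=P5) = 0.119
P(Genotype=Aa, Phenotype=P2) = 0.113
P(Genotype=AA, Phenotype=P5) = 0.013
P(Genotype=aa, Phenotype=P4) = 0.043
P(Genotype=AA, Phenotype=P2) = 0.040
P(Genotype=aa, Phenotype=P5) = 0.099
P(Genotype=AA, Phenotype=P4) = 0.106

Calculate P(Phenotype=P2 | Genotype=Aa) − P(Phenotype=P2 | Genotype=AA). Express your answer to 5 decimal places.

P(Genotype=Aa) = 0.113 + 0.116 + 0.043 + 0.119 = 0.391; P(Phenotype=P2 | Genotype=Aa) = 0.113/0.391 = 0.289003.
P(Genotype=AA) = 0.040 + 0.131 + 0.106 + 0.013 = 0.290; P(Phenotype=P2 | Genotype=AA) = 0.040/0.290 = 0.137931.
Difference = 0.15107.

0.15107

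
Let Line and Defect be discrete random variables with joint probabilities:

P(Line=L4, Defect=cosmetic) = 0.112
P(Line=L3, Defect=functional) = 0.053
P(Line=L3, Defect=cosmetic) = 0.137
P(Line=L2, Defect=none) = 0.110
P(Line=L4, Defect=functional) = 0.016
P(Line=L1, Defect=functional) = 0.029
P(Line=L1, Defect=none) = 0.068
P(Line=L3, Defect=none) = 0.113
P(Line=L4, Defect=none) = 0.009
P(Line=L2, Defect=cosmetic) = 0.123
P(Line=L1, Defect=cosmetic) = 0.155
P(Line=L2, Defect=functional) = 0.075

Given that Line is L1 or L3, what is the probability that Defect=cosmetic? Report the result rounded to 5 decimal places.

0.52613

P(Line=L1) = 0.068 + 0.155 + 0.029 = 0.252.
P(Line=L3) = 0.113 + 0.137 + 0.053 = 0.303.
P(Line ∈ {L1, L3}) = 0.252 + 0.303 = 0.555; P(Defect=cosmetic, Line ∈ {L1, L3}) = 0.155 + 0.137 = 0.292.
P(Defect=cosmetic | Line ∈ {L1, L3}) = 0.292/0.555 = 0.52613.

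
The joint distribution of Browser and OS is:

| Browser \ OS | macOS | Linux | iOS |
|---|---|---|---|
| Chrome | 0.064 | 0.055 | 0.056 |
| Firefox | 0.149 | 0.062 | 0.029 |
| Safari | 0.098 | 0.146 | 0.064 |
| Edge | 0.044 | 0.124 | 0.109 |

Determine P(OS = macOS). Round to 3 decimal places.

0.355

P(OS=macOS) = 0.064 + 0.149 + 0.098 + 0.044 = 0.355.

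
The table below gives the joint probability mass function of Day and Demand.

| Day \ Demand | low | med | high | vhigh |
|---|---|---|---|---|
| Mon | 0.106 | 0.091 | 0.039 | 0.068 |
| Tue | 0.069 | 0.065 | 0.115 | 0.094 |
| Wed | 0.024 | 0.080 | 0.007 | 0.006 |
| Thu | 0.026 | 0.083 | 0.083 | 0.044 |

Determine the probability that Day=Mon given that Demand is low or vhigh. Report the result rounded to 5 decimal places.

0.39817

P(Demand=low) = 0.106 + 0.069 + 0.024 + 0.026 = 0.225.
P(Demand=vhigh) = 0.068 + 0.094 + 0.006 + 0.044 = 0.212.
P(Demand ∈ {low, vhigh}) = 0.225 + 0.212 = 0.437; P(Day=Mon, Demand ∈ {low, vhigh}) = 0.106 + 0.068 = 0.174.
P(Day=Mon | Demand ∈ {low, vhigh}) = 0.174/0.437 = 0.39817.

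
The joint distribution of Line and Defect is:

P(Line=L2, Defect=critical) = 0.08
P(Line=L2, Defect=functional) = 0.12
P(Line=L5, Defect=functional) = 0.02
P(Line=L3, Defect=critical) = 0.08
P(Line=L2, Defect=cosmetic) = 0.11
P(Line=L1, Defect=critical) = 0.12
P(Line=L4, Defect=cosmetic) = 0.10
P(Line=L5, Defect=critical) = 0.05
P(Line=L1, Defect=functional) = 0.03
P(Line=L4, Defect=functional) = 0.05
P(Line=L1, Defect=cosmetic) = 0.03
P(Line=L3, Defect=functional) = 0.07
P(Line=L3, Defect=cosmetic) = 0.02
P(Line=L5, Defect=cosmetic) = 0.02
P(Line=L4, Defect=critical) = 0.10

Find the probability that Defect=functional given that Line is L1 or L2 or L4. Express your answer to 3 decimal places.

0.270

P(Line=L1) = 0.03 + 0.03 + 0.12 = 0.18.
P(Line=L2) = 0.11 + 0.12 + 0.08 = 0.31.
P(Line=L4) = 0.10 + 0.05 + 0.10 = 0.25.
P(Line ∈ {L1, L2, L4}) = 0.18 + 0.31 + 0.25 = 0.74; P(Defect=functional, Line ∈ {L1, L2, L4}) = 0.03 + 0.12 + 0.05 = 0.20.
P(Defect=functional | Line ∈ {L1, L2, L4}) = 0.20/0.74 = 0.270.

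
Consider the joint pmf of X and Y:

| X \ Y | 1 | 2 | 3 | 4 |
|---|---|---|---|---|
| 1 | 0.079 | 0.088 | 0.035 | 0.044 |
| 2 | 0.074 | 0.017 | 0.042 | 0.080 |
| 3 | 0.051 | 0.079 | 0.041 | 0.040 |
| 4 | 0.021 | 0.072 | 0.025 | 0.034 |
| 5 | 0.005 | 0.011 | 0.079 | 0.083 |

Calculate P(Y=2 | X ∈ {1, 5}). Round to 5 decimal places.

P(X=1) = 0.079 + 0.088 + 0.035 + 0.044 = 0.246.
P(X=5) = 0.005 + 0.011 + 0.079 + 0.083 = 0.178.
P(X ∈ {1, 5}) = 0.246 + 0.178 = 0.424; P(Y=2, X ∈ {1, 5}) = 0.088 + 0.011 = 0.099.
P(Y=2 | X ∈ {1, 5}) = 0.099/0.424 = 0.23349.

0.23349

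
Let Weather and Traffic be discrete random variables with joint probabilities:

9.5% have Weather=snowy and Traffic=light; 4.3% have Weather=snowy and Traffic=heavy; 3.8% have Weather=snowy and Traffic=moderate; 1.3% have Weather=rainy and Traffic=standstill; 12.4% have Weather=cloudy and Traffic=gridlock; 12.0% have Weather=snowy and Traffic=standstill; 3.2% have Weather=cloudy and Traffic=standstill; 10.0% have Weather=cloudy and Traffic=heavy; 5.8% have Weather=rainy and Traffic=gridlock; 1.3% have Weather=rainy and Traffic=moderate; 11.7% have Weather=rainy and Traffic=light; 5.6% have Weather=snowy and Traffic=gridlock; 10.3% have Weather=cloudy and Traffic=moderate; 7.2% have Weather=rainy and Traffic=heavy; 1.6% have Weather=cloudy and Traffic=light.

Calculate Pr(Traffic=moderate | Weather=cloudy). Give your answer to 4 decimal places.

0.2747

P(Weather=cloudy) = 0.016 + 0.103 + 0.100 + 0.124 + 0.032 = 0.375.
P(Traffic=moderate | Weather=cloudy) = 0.103/0.375 = 0.2747.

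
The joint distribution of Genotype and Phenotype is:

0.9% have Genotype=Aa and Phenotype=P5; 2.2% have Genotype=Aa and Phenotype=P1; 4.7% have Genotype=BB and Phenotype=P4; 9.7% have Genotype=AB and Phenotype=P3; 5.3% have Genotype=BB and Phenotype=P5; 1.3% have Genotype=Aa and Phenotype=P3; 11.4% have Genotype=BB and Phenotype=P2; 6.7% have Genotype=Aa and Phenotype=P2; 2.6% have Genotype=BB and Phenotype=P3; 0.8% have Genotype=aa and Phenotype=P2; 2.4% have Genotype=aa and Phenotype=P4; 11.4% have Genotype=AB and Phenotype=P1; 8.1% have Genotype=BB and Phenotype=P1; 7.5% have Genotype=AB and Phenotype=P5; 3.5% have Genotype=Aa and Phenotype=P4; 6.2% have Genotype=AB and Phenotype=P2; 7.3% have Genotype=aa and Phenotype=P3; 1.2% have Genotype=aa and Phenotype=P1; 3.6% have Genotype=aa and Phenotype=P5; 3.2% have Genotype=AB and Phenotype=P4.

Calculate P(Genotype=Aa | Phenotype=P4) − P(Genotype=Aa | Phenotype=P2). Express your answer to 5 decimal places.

-0.01331

P(Phenotype=P4) = 0.035 + 0.024 + 0.032 + 0.047 = 0.138; P(Genotype=Aa | Phenotype=P4) = 0.035/0.138 = 0.253623.
P(Phenotype=P2) = 0.067 + 0.008 + 0.062 + 0.114 = 0.251; P(Genotype=Aa | Phenotype=P2) = 0.067/0.251 = 0.266932.
Difference = -0.01331.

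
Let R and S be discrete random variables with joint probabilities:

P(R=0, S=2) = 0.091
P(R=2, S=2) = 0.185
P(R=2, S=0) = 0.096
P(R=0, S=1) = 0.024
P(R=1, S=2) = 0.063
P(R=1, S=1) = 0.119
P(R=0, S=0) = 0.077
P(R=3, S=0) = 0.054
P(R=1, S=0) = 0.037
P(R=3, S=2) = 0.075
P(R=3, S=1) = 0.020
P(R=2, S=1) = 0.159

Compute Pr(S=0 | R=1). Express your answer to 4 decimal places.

0.1689

P(R=1) = 0.037 + 0.119 + 0.063 = 0.219.
P(S=0 | R=1) = 0.037/0.219 = 0.1689.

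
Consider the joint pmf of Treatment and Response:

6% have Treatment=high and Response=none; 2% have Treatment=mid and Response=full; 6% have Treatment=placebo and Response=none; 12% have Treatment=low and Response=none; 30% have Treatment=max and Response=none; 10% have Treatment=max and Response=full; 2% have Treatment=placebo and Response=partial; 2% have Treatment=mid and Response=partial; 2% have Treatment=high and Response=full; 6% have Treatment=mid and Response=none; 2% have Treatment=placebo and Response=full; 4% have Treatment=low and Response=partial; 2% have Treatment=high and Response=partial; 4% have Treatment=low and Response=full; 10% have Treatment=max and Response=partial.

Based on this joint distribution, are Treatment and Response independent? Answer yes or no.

Every cell satisfies P(Treatment,Response) = P(Treatment)·P(Response). For instance P(Treatment=low) = 0.20, P(Response=full) = 0.20, and 0.20×0.20 = 0.04 matches the joint entry. So Treatment and Response are independent.

yes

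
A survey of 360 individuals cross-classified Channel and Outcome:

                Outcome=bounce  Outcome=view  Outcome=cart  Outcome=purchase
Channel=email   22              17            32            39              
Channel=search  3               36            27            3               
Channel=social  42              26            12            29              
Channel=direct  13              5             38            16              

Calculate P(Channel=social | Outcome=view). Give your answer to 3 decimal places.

Total with Outcome=view: 17 + 36 + 26 + 5 = 84.
P(Channel=social | Outcome=view) = 26/84 = 0.310.

0.310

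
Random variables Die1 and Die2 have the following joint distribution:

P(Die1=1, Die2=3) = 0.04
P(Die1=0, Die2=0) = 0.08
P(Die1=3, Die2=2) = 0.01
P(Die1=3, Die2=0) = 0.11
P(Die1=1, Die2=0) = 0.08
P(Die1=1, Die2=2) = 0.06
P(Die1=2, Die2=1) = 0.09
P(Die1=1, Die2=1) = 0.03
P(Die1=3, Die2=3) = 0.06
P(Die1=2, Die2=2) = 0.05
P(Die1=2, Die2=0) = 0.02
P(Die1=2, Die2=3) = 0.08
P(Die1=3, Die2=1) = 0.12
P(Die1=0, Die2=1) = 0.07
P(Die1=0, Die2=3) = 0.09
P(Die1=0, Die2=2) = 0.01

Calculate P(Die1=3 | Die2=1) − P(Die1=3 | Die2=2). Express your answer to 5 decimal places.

P(Die2=1) = 0.07 + 0.03 + 0.09 + 0.12 = 0.31; P(Die1=3 | Die2=1) = 0.12/0.31 = 0.387097.
P(Die2=2) = 0.01 + 0.06 + 0.05 + 0.01 = 0.13; P(Die1=3 | Die2=2) = 0.01/0.13 = 0.076923.
Difference = 0.31017.

0.31017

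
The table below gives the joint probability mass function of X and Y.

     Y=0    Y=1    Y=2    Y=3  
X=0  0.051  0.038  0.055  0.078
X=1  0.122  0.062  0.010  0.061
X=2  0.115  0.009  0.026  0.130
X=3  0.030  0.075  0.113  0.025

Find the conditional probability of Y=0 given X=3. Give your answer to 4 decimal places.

0.1235

P(X=3) = 0.030 + 0.075 + 0.113 + 0.025 = 0.243.
P(Y=0 | X=3) = 0.030/0.243 = 0.1235.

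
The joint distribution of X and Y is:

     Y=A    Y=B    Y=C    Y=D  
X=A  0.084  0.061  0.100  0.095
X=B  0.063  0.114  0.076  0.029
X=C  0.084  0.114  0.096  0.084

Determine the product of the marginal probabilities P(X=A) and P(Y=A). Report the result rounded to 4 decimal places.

P(X=A) = 0.084 + 0.061 + 0.100 + 0.095 = 0.340.
P(Y=A) = 0.084 + 0.063 + 0.084 = 0.231.
Product: 0.340 × 0.231 = 0.0785.

0.0785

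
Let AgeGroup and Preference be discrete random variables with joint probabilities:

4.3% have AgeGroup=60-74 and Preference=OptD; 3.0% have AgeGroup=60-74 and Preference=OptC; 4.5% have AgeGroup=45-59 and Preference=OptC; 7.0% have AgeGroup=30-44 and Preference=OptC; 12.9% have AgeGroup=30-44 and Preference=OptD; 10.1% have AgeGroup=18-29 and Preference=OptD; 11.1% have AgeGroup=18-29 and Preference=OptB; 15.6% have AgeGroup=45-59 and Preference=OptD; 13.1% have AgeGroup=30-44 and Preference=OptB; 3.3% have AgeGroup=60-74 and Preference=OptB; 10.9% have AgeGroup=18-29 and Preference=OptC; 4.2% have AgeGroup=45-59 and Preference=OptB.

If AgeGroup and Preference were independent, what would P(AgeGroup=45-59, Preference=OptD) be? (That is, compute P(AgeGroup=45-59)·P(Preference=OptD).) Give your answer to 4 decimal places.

P(AgeGroup=45-59) = 0.042 + 0.045 + 0.156 = 0.243.
P(Preference=OptD) = 0.101 + 0.129 + 0.156 + 0.043 = 0.429.
Product: 0.243 × 0.429 = 0.1042.

0.1042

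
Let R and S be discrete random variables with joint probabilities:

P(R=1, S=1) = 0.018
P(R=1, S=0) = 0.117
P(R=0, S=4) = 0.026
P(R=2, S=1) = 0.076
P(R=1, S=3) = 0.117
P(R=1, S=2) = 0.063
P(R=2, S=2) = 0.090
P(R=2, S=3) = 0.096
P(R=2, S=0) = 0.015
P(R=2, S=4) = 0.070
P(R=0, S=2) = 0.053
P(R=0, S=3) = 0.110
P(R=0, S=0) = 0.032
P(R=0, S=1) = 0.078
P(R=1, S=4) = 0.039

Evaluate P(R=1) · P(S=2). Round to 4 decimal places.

P(R=1) = 0.117 + 0.018 + 0.063 + 0.117 + 0.039 = 0.354.
P(S=2) = 0.053 + 0.063 + 0.090 = 0.206.
Product: 0.354 × 0.206 = 0.0729.

0.0729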